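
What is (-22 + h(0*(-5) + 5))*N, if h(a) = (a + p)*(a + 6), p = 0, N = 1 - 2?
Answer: -33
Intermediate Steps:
N = -1
h(a) = a*(6 + a) (h(a) = (a + 0)*(a + 6) = a*(6 + a))
(-22 + h(0*(-5) + 5))*N = (-22 + (0*(-5) + 5)*(6 + (0*(-5) + 5)))*(-1) = (-22 + (0 + 5)*(6 + (0 + 5)))*(-1) = (-22 + 5*(6 + 5))*(-1) = (-22 + 5*11)*(-1) = (-22 + 55)*(-1) = 33*(-1) = -33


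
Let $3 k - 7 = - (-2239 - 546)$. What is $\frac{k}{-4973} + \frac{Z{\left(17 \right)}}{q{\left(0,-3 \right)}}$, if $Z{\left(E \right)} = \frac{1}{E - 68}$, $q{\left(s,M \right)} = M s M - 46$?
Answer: $- \frac{2178371}{11666658} \approx -0.18672$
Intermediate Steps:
$q{\left(s,M \right)} = -46 + s M^{2}$ ($q{\left(s,M \right)} = s M^{2} - 46 = -46 + s M^{2}$)
$k = \frac{2792}{3}$ ($k = \frac{7}{3} + \frac{\left(-1\right) \left(-2239 - 546\right)}{3} = \frac{7}{3} + \frac{\left(-1\right) \left(-2785\right)}{3} = \frac{7}{3} + \frac{1}{3} \cdot 2785 = \frac{7}{3} + \frac{2785}{3} = \frac{2792}{3} \approx 930.67$)
$Z{\left(E \right)} = \frac{1}{-68 + E}$
$\frac{k}{-4973} + \frac{Z{\left(17 \right)}}{q{\left(0,-3 \right)}} = \frac{2792}{3 \left(-4973\right)} + \frac{1}{\left(-68 + 17\right) \left(-46 + 0 \left(-3\right)^{2}\right)} = \frac{2792}{3} \left(- \frac{1}{4973}\right) + \frac{1}{\left(-51\right) \left(-46 + 0 \cdot 9\right)} = - \frac{2792}{14919} - \frac{1}{51 \left(-46 + 0\right)} = - \frac{2792}{14919} - \frac{1}{51 \left(-46\right)} = - \frac{2792}{14919} - - \frac{1}{2346} = - \frac{2792}{14919} + \frac{1}{2346} = - \frac{2178371}{11666658}$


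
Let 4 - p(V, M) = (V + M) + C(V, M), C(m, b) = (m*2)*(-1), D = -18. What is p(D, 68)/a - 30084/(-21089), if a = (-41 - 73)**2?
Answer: 194621183/137036322 ≈ 1.4202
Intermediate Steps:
C(m, b) = -2*m (C(m, b) = (2*m)*(-1) = -2*m)
p(V, M) = 4 + V - M (p(V, M) = 4 - ((V + M) - 2*V) = 4 - ((M + V) - 2*V) = 4 - (M - V) = 4 + (V - M) = 4 + V - M)
a = 12996 (a = (-114)**2 = 12996)
p(D, 68)/a - 30084/(-21089) = (4 - 18 - 1*68)/12996 - 30084/(-21089) = (4 - 18 - 68)*(1/12996) - 30084*(-1/21089) = -82*1/12996 + 30084/21089 = -41/6498 + 30084/21089 = 194621183/137036322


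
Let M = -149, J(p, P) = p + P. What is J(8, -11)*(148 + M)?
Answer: 3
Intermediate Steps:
J(p, P) = P + p
J(8, -11)*(148 + M) = (-11 + 8)*(148 - 149) = -3*(-1) = 3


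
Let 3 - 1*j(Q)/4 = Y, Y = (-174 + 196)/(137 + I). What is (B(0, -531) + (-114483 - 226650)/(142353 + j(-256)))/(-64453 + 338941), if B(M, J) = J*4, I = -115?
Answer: -100905299/13025462056 ≈ -0.0077468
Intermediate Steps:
B(M, J) = 4*J
Y = 1 (Y = (-174 + 196)/(137 - 115) = 22/22 = 22*(1/22) = 1)
j(Q) = 8 (j(Q) = 12 - 4*1 = 12 - 4 = 8)
(B(0, -531) + (-114483 - 226650)/(142353 + j(-256)))/(-64453 + 338941) = (4*(-531) + (-114483 - 226650)/(142353 + 8))/(-64453 + 338941) = (-2124 - 341133/142361)/274488 = (-2124 - 341133*1/142361)*(1/274488) = (-2124 - 341133/142361)*(1/274488) = -302715897/142361*1/274488 = -100905299/13025462056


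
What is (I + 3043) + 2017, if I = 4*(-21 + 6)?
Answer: 5000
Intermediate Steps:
I = -60 (I = 4*(-15) = -60)
(I + 3043) + 2017 = (-60 + 3043) + 2017 = 2983 + 2017 = 5000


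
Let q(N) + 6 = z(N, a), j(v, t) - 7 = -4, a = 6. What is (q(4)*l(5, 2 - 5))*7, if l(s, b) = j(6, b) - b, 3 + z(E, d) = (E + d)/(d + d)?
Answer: -343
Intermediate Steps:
j(v, t) = 3 (j(v, t) = 7 - 4 = 3)
z(E, d) = -3 + (E + d)/(2*d) (z(E, d) = -3 + (E + d)/(d + d) = -3 + (E + d)/((2*d)) = -3 + (E + d)*(1/(2*d)) = -3 + (E + d)/(2*d))
q(N) = -17/2 + N/12 (q(N) = -6 + (1/2)*(N - 5*6)/6 = -6 + (1/2)*(1/6)*(N - 30) = -6 + (1/2)*(1/6)*(-30 + N) = -6 + (-5/2 + N/12) = -17/2 + N/12)
l(s, b) = 3 - b
(q(4)*l(5, 2 - 5))*7 = ((-17/2 + (1/12)*4)*(3 - (2 - 5)))*7 = ((-17/2 + 1/3)*(3 - 1*(-3)))*7 = -49*(3 + 3)/6*7 = -49/6*6*7 = -49*7 = -343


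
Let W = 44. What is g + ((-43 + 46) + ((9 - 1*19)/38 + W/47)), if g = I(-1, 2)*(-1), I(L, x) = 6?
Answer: -2078/893 ≈ -2.3270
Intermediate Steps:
g = -6 (g = 6*(-1) = -6)
g + ((-43 + 46) + ((9 - 1*19)/38 + W/47)) = -6 + ((-43 + 46) + ((9 - 1*19)/38 + 44/47)) = -6 + (3 + ((9 - 19)*(1/38) + 44*(1/47))) = -6 + (3 + (-10*1/38 + 44/47)) = -6 + (3 + (-5/19 + 44/47)) = -6 + (3 + 601/893) = -6 + 3280/893 = -2078/893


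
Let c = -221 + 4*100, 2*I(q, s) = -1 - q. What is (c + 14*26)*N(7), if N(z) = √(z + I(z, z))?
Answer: 543*√3 ≈ 940.50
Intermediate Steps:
I(q, s) = -½ - q/2 (I(q, s) = (-1 - q)/2 = -½ - q/2)
N(z) = √(-½ + z/2) (N(z) = √(z + (-½ - z/2)) = √(-½ + z/2))
c = 179 (c = -221 + 400 = 179)
(c + 14*26)*N(7) = (179 + 14*26)*(√(-2 + 2*7)/2) = (179 + 364)*(√(-2 + 14)/2) = 543*(√12/2) = 543*((2*√3)/2) = 543*√3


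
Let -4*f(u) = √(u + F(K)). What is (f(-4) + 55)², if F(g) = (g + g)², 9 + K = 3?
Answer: (110 - √35)²/4 ≈ 2708.4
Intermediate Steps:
K = -6 (K = -9 + 3 = -6)
F(g) = 4*g² (F(g) = (2*g)² = 4*g²)
f(u) = -√(144 + u)/4 (f(u) = -√(u + 4*(-6)²)/4 = -√(u + 4*36)/4 = -√(u + 144)/4 = -√(144 + u)/4)
(f(-4) + 55)² = (-√(144 - 4)/4 + 55)² = (-√35/2 + 55)² = (55 - √35/2)²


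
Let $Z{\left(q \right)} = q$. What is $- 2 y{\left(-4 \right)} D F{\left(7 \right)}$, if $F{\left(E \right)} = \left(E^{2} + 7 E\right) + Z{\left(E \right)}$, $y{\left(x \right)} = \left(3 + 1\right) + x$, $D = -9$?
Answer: $0$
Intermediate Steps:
$y{\left(x \right)} = 4 + x$
$F{\left(E \right)} = E^{2} + 8 E$ ($F{\left(E \right)} = \left(E^{2} + 7 E\right) + E = E^{2} + 8 E$)
$- 2 y{\left(-4 \right)} D F{\left(7 \right)} = - 2 \left(4 - 4\right) \left(-9\right) 7 \left(8 + 7\right) = \left(-2\right) 0 \left(-9\right) 7 \cdot 15 = 0 \left(-9\right) 105 = 0 \cdot 105 = 0$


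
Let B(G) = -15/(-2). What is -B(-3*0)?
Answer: -15/2 ≈ -7.5000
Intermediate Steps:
B(G) = 15/2 (B(G) = -15*(-½) = 15/2)
-B(-3*0) = -1*15/2 = -15/2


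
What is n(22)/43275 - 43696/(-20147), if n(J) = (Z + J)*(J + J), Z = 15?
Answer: 1923743716/871861425 ≈ 2.2065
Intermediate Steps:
n(J) = 2*J*(15 + J) (n(J) = (15 + J)*(J + J) = (15 + J)*(2*J) = 2*J*(15 + J))
n(22)/43275 - 43696/(-20147) = (2*22*(15 + 22))/43275 - 43696/(-20147) = (2*22*37)*(1/43275) - 43696*(-1/20147) = 1628*(1/43275) + 43696/20147 = 1628/43275 + 43696/20147 = 1923743716/871861425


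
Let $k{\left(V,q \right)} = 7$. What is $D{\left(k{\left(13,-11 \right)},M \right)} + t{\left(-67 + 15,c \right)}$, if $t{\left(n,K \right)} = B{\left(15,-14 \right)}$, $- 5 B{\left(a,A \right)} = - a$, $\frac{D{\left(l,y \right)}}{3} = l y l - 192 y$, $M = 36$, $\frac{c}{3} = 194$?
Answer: $-15441$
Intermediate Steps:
$c = 582$ ($c = 3 \cdot 194 = 582$)
$D{\left(l,y \right)} = - 576 y + 3 y l^{2}$ ($D{\left(l,y \right)} = 3 \left(l y l - 192 y\right) = 3 \left(y l^{2} - 192 y\right) = 3 \left(- 192 y + y l^{2}\right) = - 576 y + 3 y l^{2}$)
$B{\left(a,A \right)} = \frac{a}{5}$ ($B{\left(a,A \right)} = - \frac{\left(-1\right) a}{5} = \frac{a}{5}$)
$t{\left(n,K \right)} = 3$ ($t{\left(n,K \right)} = \frac{1}{5} \cdot 15 = 3$)
$D{\left(k{\left(13,-11 \right)},M \right)} + t{\left(-67 + 15,c \right)} = 3 \cdot 36 \left(-192 + 7^{2}\right) + 3 = 3 \cdot 36 \left(-192 + 49\right) + 3 = 3 \cdot 36 \left(-143\right) + 3 = -15444 + 3 = -15441$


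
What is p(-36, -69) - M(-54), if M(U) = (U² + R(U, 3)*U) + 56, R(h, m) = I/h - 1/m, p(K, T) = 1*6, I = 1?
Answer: -2985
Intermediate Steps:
p(K, T) = 6
R(h, m) = 1/h - 1/m
M(U) = 57 + U² - U/3 (M(U) = (U² + ((3 - U)/(U*3))*U) + 56 = (U² + ((⅓)*(3 - U)/U)*U) + 56 = (U² + ((3 - U)/(3*U))*U) + 56 = (U² + (1 - U/3)) + 56 = (1 + U² - U/3) + 56 = 57 + U² - U/3)
p(-36, -69) - M(-54) = 6 - (57 + (-54)² - ⅓*(-54)) = 6 - (57 + 2916 + 18) = 6 - 1*2991 = 6 - 2991 = -2985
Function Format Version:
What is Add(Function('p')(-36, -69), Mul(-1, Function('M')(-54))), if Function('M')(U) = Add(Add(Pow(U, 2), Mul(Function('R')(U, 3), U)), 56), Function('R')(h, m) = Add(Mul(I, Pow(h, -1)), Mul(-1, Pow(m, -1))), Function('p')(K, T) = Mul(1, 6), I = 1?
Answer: -2985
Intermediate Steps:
Function('p')(K, T) = 6
Function('R')(h, m) = Add(Pow(h, -1), Mul(-1, Pow(m, -1))) (Function('R')(h, m) = Add(Mul(1, Pow(h, -1)), Mul(-1, Pow(m, -1))) = Add(Pow(h, -1), Mul(-1, Pow(m, -1))))
Function('M')(U) = Add(57, Pow(U, 2), Mul(Rational(-1, 3), U)) (Function('M')(U) = Add(Add(Pow(U, 2), Mul(Mul(Pow(U, -1), Pow(3, -1), Add(3, Mul(-1, U))), U)), 56) = Add(Add(Pow(U, 2), Mul(Mul(Pow(U, -1), Rational(1, 3), Add(3, Mul(-1, U))), U)), 56) = Add(Add(Pow(U, 2), Mul(Mul(Rational(1, 3), Pow(U, -1), Add(3, Mul(-1, U))), U)), 56) = Add(Add(Pow(U, 2), Add(1, Mul(Rational(-1, 3), U))), 56) = Add(Add(1, Pow(U, 2), Mul(Rational(-1, 3), U)), 56) = Add(57, Pow(U, 2), Mul(Rational(-1, 3), U)))
Add(Function('p')(-36, -69), Mul(-1, Function('M')(-54))) = Add(6, Mul(-1, Add(57, Pow(-54, 2), Mul(Rational(-1, 3), -54)))) = Add(6, Mul(-1, Add(57, 2916, 18))) = Add(6, Mul(-1, 2991)) = Add(6, -2991) = -2985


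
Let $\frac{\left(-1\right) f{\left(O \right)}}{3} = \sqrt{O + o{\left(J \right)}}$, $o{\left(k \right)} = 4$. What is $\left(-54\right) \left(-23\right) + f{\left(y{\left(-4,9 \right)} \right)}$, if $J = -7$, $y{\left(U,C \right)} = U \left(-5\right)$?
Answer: $1242 - 6 \sqrt{6} \approx 1227.3$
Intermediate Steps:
$y{\left(U,C \right)} = - 5 U$
$f{\left(O \right)} = - 3 \sqrt{4 + O}$ ($f{\left(O \right)} = - 3 \sqrt{O + 4} = - 3 \sqrt{4 + O}$)
$\left(-54\right) \left(-23\right) + f{\left(y{\left(-4,9 \right)} \right)} = \left(-54\right) \left(-23\right) - 3 \sqrt{4 - -20} = 1242 - 3 \sqrt{4 + 20} = 1242 - 3 \sqrt{24} = 1242 - 3 \cdot 2 \sqrt{6} = 1242 - 6 \sqrt{6}$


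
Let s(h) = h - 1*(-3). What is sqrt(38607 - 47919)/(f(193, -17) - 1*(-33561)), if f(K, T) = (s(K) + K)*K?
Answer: 2*I*sqrt(582)/54319 ≈ 0.00088826*I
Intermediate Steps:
s(h) = 3 + h (s(h) = h + 3 = 3 + h)
f(K, T) = K*(3 + 2*K) (f(K, T) = ((3 + K) + K)*K = (3 + 2*K)*K = K*(3 + 2*K))
sqrt(38607 - 47919)/(f(193, -17) - 1*(-33561)) = sqrt(38607 - 47919)/(193*(3 + 2*193) - 1*(-33561)) = sqrt(-9312)/(193*(3 + 386) + 33561) = (4*I*sqrt(582))/(193*389 + 33561) = (4*I*sqrt(582))/(75077 + 33561) = (4*I*sqrt(582))/108638 = (4*I*sqrt(582))*(1/108638) = 2*I*sqrt(582)/54319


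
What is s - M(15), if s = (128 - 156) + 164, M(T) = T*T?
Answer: -89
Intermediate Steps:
M(T) = T**2
s = 136 (s = -28 + 164 = 136)
s - M(15) = 136 - 1*15**2 = 136 - 1*225 = 136 - 225 = -89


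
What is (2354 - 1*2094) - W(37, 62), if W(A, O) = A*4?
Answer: 112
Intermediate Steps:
W(A, O) = 4*A
(2354 - 1*2094) - W(37, 62) = (2354 - 1*2094) - 4*37 = (2354 - 2094) - 1*148 = 260 - 148 = 112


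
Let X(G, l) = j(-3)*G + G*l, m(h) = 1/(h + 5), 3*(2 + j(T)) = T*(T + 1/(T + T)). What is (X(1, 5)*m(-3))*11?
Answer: 407/12 ≈ 33.917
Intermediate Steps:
j(T) = -2 + T*(T + 1/(2*T))/3 (j(T) = -2 + (T*(T + 1/(T + T)))/3 = -2 + (T*(T + 1/(2*T)))/3 = -2 + T*(T + 1/(2*T))/3)
m(h) = 1/(5 + h)
X(G, l) = 7*G/6 + G*l (X(G, l) = (-11/6 + (⅓)*(-3)²)*G + G*l = (-11/6 + (⅓)*9)*G + G*l = (-11/6 + 3)*G + G*l = 7*G/6 + G*l)
(X(1, 5)*m(-3))*11 = (((⅙)*1*(7 + 6*5))/(5 - 3))*11 = (((⅙)*1*(7 + 30))/2)*11 = (((⅙)*1*37)*(½))*11 = ((37/6)*(½))*11 = (37/12)*11 = 407/12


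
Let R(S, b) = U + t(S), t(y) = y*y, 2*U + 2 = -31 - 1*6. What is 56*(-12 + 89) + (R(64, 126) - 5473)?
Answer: 5831/2 ≈ 2915.5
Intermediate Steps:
U = -39/2 (U = -1 + (-31 - 1*6)/2 = -1 + (-31 - 6)/2 = -1 + (½)*(-37) = -1 - 37/2 = -39/2 ≈ -19.500)
t(y) = y²
R(S, b) = -39/2 + S²
56*(-12 + 89) + (R(64, 126) - 5473) = 56*(-12 + 89) + ((-39/2 + 64²) - 5473) = 56*77 + ((-39/2 + 4096) - 5473) = 4312 + (8153/2 - 5473) = 4312 - 2793/2 = 5831/2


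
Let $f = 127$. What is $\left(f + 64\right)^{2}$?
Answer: $36481$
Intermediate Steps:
$\left(f + 64\right)^{2} = \left(127 + 64\right)^{2} = 191^{2} = 36481$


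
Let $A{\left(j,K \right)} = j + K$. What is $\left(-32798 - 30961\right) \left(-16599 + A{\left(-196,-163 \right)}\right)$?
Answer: $1081225122$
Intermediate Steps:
$A{\left(j,K \right)} = K + j$
$\left(-32798 - 30961\right) \left(-16599 + A{\left(-196,-163 \right)}\right) = \left(-32798 - 30961\right) \left(-16599 - 359\right) = - 63759 \left(-16599 - 359\right) = \left(-63759\right) \left(-16958\right) = 1081225122$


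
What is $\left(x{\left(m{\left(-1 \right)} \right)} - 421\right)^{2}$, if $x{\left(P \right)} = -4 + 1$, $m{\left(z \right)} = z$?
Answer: $179776$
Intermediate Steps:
$x{\left(P \right)} = -3$
$\left(x{\left(m{\left(-1 \right)} \right)} - 421\right)^{2} = \left(-3 - 421\right)^{2} = \left(-424\right)^{2} = 179776$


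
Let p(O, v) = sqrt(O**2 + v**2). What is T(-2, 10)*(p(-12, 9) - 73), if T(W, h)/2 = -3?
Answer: 348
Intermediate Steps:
T(W, h) = -6 (T(W, h) = 2*(-3) = -6)
T(-2, 10)*(p(-12, 9) - 73) = -6*(sqrt((-12)**2 + 9**2) - 73) = -6*(sqrt(144 + 81) - 73) = -6*(sqrt(225) - 73) = -6*(15 - 73) = -6*(-58) = 348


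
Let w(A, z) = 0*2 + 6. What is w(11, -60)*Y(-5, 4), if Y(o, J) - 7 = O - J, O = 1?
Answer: 24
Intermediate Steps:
Y(o, J) = 8 - J (Y(o, J) = 7 + (1 - J) = 8 - J)
w(A, z) = 6 (w(A, z) = 0 + 6 = 6)
w(11, -60)*Y(-5, 4) = 6*(8 - 1*4) = 6*(8 - 4) = 6*4 = 24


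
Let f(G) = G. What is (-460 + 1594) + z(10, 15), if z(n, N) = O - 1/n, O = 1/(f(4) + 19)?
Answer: 260807/230 ≈ 1133.9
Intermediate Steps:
O = 1/23 (O = 1/(4 + 19) = 1/23 ≈ 0.043478)
z(n, N) = 1/23 - 1/n
(-460 + 1594) + z(10, 15) = (-460 + 1594) + (1/23)*(-23 + 10)/10 = 1134 + (1/23)*(1/10)*(-13) = 1134 - 13/230 = 260807/230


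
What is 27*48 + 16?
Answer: 1312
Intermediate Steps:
27*48 + 16 = 1296 + 16 = 1312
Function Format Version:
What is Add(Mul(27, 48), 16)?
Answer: 1312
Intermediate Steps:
Add(Mul(27, 48), 16) = Add(1296, 16) = 1312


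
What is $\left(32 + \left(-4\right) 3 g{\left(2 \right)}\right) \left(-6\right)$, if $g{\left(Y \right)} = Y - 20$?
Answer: $-1488$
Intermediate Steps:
$g{\left(Y \right)} = -20 + Y$ ($g{\left(Y \right)} = Y - 20 = -20 + Y$)
$\left(32 + \left(-4\right) 3 g{\left(2 \right)}\right) \left(-6\right) = \left(32 + \left(-4\right) 3 \left(-20 + 2\right)\right) \left(-6\right) = \left(32 - -216\right) \left(-6\right) = \left(32 + 216\right) \left(-6\right) = 248 \left(-6\right) = -1488$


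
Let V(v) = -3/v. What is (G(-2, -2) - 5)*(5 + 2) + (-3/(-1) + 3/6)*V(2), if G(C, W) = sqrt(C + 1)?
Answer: -161/4 + 7*I ≈ -40.25 + 7.0*I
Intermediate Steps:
G(C, W) = sqrt(1 + C)
(G(-2, -2) - 5)*(5 + 2) + (-3/(-1) + 3/6)*V(2) = (sqrt(1 - 2) - 5)*(5 + 2) + (-3/(-1) + 3/6)*(-3/2) = (sqrt(-1) - 5)*7 + (-3*(-1) + 3*(1/6))*(-3*1/2) = (I - 5)*7 + (3 + 1/2)*(-3/2) = (-5 + I)*7 + (7/2)*(-3/2) = (-35 + 7*I) - 21/4 = -161/4 + 7*I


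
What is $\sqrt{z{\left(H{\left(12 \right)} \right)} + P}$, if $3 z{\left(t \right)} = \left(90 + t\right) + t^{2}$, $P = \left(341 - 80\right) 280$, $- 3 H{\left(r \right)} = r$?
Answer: $\sqrt{73114} \approx 270.4$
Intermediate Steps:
$H{\left(r \right)} = - \frac{r}{3}$
$P = 73080$ ($P = 261 \cdot 280 = 73080$)
$z{\left(t \right)} = 30 + \frac{t}{3} + \frac{t^{2}}{3}$ ($z{\left(t \right)} = \frac{\left(90 + t\right) + t^{2}}{3} = \frac{90 + t + t^{2}}{3} = 30 + \frac{t}{3} + \frac{t^{2}}{3}$)
$\sqrt{z{\left(H{\left(12 \right)} \right)} + P} = \sqrt{\left(30 + \frac{\left(- \frac{1}{3}\right) 12}{3} + \frac{\left(\left(- \frac{1}{3}\right) 12\right)^{2}}{3}\right) + 73080} = \sqrt{\left(30 + \frac{1}{3} \left(-4\right) + \frac{\left(-4\right)^{2}}{3}\right) + 73080} = \sqrt{\left(30 - \frac{4}{3} + \frac{1}{3} \cdot 16\right) + 73080} = \sqrt{\left(30 - \frac{4}{3} + \frac{16}{3}\right) + 73080} = \sqrt{34 + 73080} = \sqrt{73114}$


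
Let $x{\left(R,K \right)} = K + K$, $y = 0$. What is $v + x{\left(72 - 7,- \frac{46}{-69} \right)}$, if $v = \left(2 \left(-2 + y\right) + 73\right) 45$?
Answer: $\frac{9319}{3} \approx 3106.3$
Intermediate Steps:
$v = 3105$ ($v = \left(2 \left(-2 + 0\right) + 73\right) 45 = \left(2 \left(-2\right) + 73\right) 45 = \left(-4 + 73\right) 45 = 69 \cdot 45 = 3105$)
$x{\left(R,K \right)} = 2 K$
$v + x{\left(72 - 7,- \frac{46}{-69} \right)} = 3105 + 2 \left(- \frac{46}{-69}\right) = 3105 + 2 \left(\left(-46\right) \left(- \frac{1}{69}\right)\right) = 3105 + 2 \cdot \frac{2}{3} = 3105 + \frac{4}{3} = \frac{9319}{3}$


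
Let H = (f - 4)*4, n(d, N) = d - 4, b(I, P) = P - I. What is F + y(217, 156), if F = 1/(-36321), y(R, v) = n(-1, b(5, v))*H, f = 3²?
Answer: -3632101/36321 ≈ -100.00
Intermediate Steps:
f = 9
n(d, N) = -4 + d
H = 20 (H = (9 - 4)*4 = 5*4 = 20)
y(R, v) = -100 (y(R, v) = (-4 - 1)*20 = -5*20 = -100)
F = -1/36321 ≈ -2.7532e-5
F + y(217, 156) = -1/36321 - 100 = -3632101/36321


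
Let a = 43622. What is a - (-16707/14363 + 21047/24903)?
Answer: 15602908756118/357681789 ≈ 43622.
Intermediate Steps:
a - (-16707/14363 + 21047/24903) = 43622 - (-16707/14363 + 21047/24903) = 43622 - 1*(-113756360/357681789) = 43622 + 113756360/357681789 = 15602908756118/357681789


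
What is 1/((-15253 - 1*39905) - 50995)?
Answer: -1/106153 ≈ -9.4204e-6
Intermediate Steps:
1/((-15253 - 1*39905) - 50995) = 1/((-15253 - 39905) - 50995) = 1/(-55158 - 50995) = 1/(-106153) = -1/106153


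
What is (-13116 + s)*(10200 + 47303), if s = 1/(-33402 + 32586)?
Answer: -615434885471/816 ≈ -7.5421e+8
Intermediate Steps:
s = -1/816 (s = 1/(-816) = -1/816 ≈ -0.0012255)
(-13116 + s)*(10200 + 47303) = (-13116 - 1/816)*(10200 + 47303) = -10702657/816*57503 = -615434885471/816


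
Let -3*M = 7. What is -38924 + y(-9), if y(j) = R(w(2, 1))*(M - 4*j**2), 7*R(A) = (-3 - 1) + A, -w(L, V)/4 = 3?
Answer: -801740/21 ≈ -38178.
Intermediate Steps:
M = -7/3 (M = -1/3*7 = -7/3 ≈ -2.3333)
w(L, V) = -12 (w(L, V) = -4*3 = -12)
R(A) = -4/7 + A/7 (R(A) = ((-3 - 1) + A)/7 = (-4 + A)/7 = -4/7 + A/7)
y(j) = 16/3 + 64*j**2/7 (y(j) = (-4/7 + (1/7)*(-12))*(-7/3 - 4*j**2) = (-4/7 - 12/7)*(-7/3 - 4*j**2) = -16*(-7/3 - 4*j**2)/7 = 16/3 + 64*j**2/7)
-38924 + y(-9) = -38924 + (16/3 + (64/7)*(-9)**2) = -38924 + (16/3 + (64/7)*81) = -38924 + (16/3 + 5184/7) = -38924 + 15664/21 = -801740/21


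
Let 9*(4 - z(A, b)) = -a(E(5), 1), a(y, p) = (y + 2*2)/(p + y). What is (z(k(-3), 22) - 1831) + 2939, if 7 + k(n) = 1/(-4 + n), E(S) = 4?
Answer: 50048/45 ≈ 1112.2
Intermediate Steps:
a(y, p) = (4 + y)/(p + y) (a(y, p) = (y + 4)/(p + y) = (4 + y)/(p + y))
k(n) = -7 + 1/(-4 + n)
z(A, b) = 188/45 (z(A, b) = 4 - (-1)*(4 + 4)/(1 + 4)/9 = 4 - (-1)*8/5/9 = 4 - (-1)*(⅕)*8/9 = 4 - (-1)*8/(9*5) = 4 - ⅑*(-8/5) = 4 + 8/45 = 188/45)
(z(k(-3), 22) - 1831) + 2939 = (188/45 - 1831) + 2939 = -82207/45 + 2939 = 50048/45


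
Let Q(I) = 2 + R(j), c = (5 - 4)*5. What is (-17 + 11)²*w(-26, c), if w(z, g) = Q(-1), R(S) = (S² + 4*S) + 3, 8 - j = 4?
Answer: 1332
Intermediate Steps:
j = 4 (j = 8 - 1*4 = 8 - 4 = 4)
R(S) = 3 + S² + 4*S
c = 5 (c = 1*5 = 5)
Q(I) = 37 (Q(I) = 2 + (3 + 4² + 4*4) = 2 + (3 + 16 + 16) = 2 + 35 = 37)
w(z, g) = 37
(-17 + 11)²*w(-26, c) = (-17 + 11)²*37 = (-6)²*37 = 36*37 = 1332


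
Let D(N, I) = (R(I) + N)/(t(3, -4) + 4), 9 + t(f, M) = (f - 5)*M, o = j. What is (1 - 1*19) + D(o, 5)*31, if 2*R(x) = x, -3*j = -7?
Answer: 575/18 ≈ 31.944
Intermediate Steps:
j = 7/3 (j = -⅓*(-7) = 7/3 ≈ 2.3333)
o = 7/3 ≈ 2.3333
R(x) = x/2
t(f, M) = -9 + M*(-5 + f) (t(f, M) = -9 + (f - 5)*M = -9 + (-5 + f)*M = -9 + M*(-5 + f))
D(N, I) = N/3 + I/6 (D(N, I) = (I/2 + N)/((-9 - 5*(-4) - 4*3) + 4) = (N + I/2)/((-9 + 20 - 12) + 4) = (N + I/2)/(-1 + 4) = (N + I/2)/3 = (N + I/2)*(⅓) = N/3 + I/6)
(1 - 1*19) + D(o, 5)*31 = (1 - 1*19) + ((⅓)*(7/3) + (⅙)*5)*31 = (1 - 19) + (7/9 + ⅚)*31 = -18 + (29/18)*31 = -18 + 899/18 = 575/18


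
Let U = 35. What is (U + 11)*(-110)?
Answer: -5060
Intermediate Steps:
(U + 11)*(-110) = (35 + 11)*(-110) = 46*(-110) = -5060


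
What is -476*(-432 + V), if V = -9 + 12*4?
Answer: 187068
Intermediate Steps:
V = 39 (V = -9 + 48 = 39)
-476*(-432 + V) = -476*(-432 + 39) = -476*(-393) = 187068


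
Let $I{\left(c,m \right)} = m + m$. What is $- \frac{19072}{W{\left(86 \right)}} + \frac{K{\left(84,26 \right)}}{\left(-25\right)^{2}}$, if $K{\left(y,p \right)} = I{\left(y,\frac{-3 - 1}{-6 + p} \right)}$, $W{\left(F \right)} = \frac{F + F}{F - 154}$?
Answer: $\frac{1013199914}{134375} \approx 7540.1$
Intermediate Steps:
$W{\left(F \right)} = \frac{2 F}{-154 + F}$
$I{\left(c,m \right)} = 2 m$
$K{\left(y,p \right)} = - \frac{8}{-6 + p}$ ($K{\left(y,p \right)} = 2 \frac{-3 - 1}{-6 + p} = 2 \left(- \frac{4}{-6 + p}\right) = - \frac{8}{-6 + p}$)
$- \frac{19072}{W{\left(86 \right)}} + \frac{K{\left(84,26 \right)}}{\left(-25\right)^{2}} = - \frac{19072}{2 \cdot 86 \frac{1}{-154 + 86}} + \frac{\left(-8\right) \frac{1}{-6 + 26}}{\left(-25\right)^{2}} = - \frac{19072}{2 \cdot 86 \frac{1}{-68}} + \frac{\left(-8\right) \frac{1}{20}}{625} = - \frac{19072}{2 \cdot 86 \left(- \frac{1}{68}\right)} + \left(-8\right) \frac{1}{20} \cdot \frac{1}{625} = - \frac{19072}{- \frac{43}{17}} - \frac{2}{3125} = \left(-19072\right) \left(- \frac{17}{43}\right) - \frac{2}{3125} = \frac{324224}{43} - \frac{2}{3125} = \frac{1013199914}{134375}$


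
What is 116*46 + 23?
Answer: 5359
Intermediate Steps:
116*46 + 23 = 5336 + 23 = 5359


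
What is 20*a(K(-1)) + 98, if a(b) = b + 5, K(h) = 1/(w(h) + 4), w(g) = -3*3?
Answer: 194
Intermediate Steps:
w(g) = -9
K(h) = -⅕ (K(h) = 1/(-9 + 4) = 1/(-5) = -⅕)
a(b) = 5 + b
20*a(K(-1)) + 98 = 20*(5 - ⅕) + 98 = 20*(24/5) + 98 = 96 + 98 = 194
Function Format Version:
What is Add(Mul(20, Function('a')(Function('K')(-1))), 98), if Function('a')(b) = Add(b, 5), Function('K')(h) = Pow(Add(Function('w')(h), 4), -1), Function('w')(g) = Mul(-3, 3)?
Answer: 194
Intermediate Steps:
Function('w')(g) = -9
Function('K')(h) = Rational(-1, 5) (Function('K')(h) = Pow(Add(-9, 4), -1) = Pow(-5, -1) = Rational(-1, 5))
Function('a')(b) = Add(5, b)
Add(Mul(20, Function('a')(Function('K')(-1))), 98) = Add(Mul(20, Add(5, Rational(-1, 5))), 98) = Add(Mul(20, Rational(24, 5)), 98) = Add(96, 98) = 194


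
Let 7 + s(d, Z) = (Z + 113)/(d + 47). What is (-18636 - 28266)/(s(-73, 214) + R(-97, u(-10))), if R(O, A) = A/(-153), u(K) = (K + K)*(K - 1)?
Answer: 186576156/83597 ≈ 2231.9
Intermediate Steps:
u(K) = 2*K*(-1 + K) (u(K) = (2*K)*(-1 + K) = 2*K*(-1 + K))
s(d, Z) = -7 + (113 + Z)/(47 + d) (s(d, Z) = -7 + (Z + 113)/(d + 47) = -7 + (113 + Z)/(47 + d))
R(O, A) = -A/153 (R(O, A) = A*(-1/153) = -A/153)
(-18636 - 28266)/(s(-73, 214) + R(-97, u(-10))) = (-18636 - 28266)/((-216 + 214 - 7*(-73))/(47 - 73) - 2*(-10)*(-1 - 10)/153) = -46902/((-216 + 214 + 511)/(-26) - 2*(-10)*(-11)/153) = -46902/(-1/26*509 - 1/153*220) = -46902/(-509/26 - 220/153) = -46902/(-83597/3978) = -46902*(-3978/83597) = 186576156/83597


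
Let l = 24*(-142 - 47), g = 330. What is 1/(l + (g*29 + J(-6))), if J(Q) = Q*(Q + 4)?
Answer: 1/5046 ≈ 0.00019818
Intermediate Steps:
J(Q) = Q*(4 + Q)
l = -4536 (l = 24*(-189) = -4536)
1/(l + (g*29 + J(-6))) = 1/(-4536 + (330*29 - 6*(4 - 6))) = 1/(-4536 + (9570 - 6*(-2))) = 1/(-4536 + (9570 + 12)) = 1/(-4536 + 9582) = 1/5046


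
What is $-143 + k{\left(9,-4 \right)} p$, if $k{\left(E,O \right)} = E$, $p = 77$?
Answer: $550$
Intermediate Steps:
$-143 + k{\left(9,-4 \right)} p = -143 + 9 \cdot 77 = -143 + 693 = 550$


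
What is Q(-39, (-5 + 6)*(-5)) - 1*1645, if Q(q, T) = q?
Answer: -1684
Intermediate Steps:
Q(-39, (-5 + 6)*(-5)) - 1*1645 = -39 - 1*1645 = -39 - 1645 = -1684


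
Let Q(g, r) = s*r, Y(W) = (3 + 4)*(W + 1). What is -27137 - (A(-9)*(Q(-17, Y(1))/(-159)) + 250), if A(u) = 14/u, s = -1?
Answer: -39190601/1431 ≈ -27387.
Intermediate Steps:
Y(W) = 7 + 7*W (Y(W) = 7*(1 + W) = 7 + 7*W)
Q(g, r) = -r
-27137 - (A(-9)*(Q(-17, Y(1))/(-159)) + 250) = -27137 - ((14/(-9))*(-(7 + 7*1)/(-159)) + 250) = -27137 - ((14*(-1/9))*(-(7 + 7)*(-1/159)) + 250) = -27137 - (-14*(-1*14)*(-1)/(9*159) + 250) = -27137 - (-(-196)*(-1)/(9*159) + 250) = -27137 - (-14/9*14/159 + 250) = -27137 - (-196/1431 + 250) = -27137 - 1*357554/1431 = -27137 - 357554/1431 = -39190601/1431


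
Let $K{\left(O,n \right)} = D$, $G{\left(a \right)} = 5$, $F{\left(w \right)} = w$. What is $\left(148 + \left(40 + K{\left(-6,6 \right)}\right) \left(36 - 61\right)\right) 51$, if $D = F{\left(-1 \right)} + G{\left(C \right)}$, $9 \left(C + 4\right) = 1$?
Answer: $-48552$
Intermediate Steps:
$C = - \frac{35}{9}$ ($C = -4 + \frac{1}{9} \cdot 1 = -4 + \frac{1}{9} = - \frac{35}{9} \approx -3.8889$)
$D = 4$ ($D = -1 + 5 = 4$)
$K{\left(O,n \right)} = 4$
$\left(148 + \left(40 + K{\left(-6,6 \right)}\right) \left(36 - 61\right)\right) 51 = \left(148 + \left(40 + 4\right) \left(36 - 61\right)\right) 51 = \left(148 + 44 \left(-25\right)\right) 51 = \left(148 - 1100\right) 51 = \left(-952\right) 51 = -48552$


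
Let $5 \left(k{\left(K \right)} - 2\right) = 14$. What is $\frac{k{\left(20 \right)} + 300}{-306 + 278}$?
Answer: $- \frac{381}{35} \approx -10.886$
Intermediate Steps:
$k{\left(K \right)} = \frac{24}{5}$ ($k{\left(K \right)} = 2 + \frac{1}{5} \cdot 14 = 2 + \frac{14}{5} = \frac{24}{5}$)
$\frac{k{\left(20 \right)} + 300}{-306 + 278} = \frac{\frac{24}{5} + 300}{-306 + 278} = \frac{1524}{5 \left(-28\right)} = \frac{1524}{5} \left(- \frac{1}{28}\right) = - \frac{381}{35}$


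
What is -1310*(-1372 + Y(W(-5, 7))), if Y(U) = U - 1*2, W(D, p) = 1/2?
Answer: 1799285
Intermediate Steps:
W(D, p) = ½
Y(U) = -2 + U (Y(U) = U - 2 = -2 + U)
-1310*(-1372 + Y(W(-5, 7))) = -1310*(-1372 + (-2 + ½)) = -1310*(-1372 - 3/2) = -1310*(-2747/2) = 1799285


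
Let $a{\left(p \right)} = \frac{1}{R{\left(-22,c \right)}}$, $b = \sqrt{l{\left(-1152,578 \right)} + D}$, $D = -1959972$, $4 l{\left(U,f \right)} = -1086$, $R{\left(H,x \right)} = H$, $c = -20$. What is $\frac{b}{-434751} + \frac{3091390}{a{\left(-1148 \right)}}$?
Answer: $-68010580 - \frac{i \sqrt{7840974}}{869502} \approx -6.8011 \cdot 10^{7} - 0.0032204 i$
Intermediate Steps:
$l{\left(U,f \right)} = - \frac{543}{2}$ ($l{\left(U,f \right)} = \frac{1}{4} \left(-1086\right) = - \frac{543}{2}$)
$b = \frac{i \sqrt{7840974}}{2}$ ($b = \sqrt{- \frac{543}{2} - 1959972} = \sqrt{- \frac{3920487}{2}} = \frac{i \sqrt{7840974}}{2} \approx 1400.1 i$)
$a{\left(p \right)} = - \frac{1}{22}$ ($a{\left(p \right)} = \frac{1}{-22} = - \frac{1}{22}$)
$\frac{b}{-434751} + \frac{3091390}{a{\left(-1148 \right)}} = \frac{\frac{1}{2} i \sqrt{7840974}}{-434751} + \frac{3091390}{- \frac{1}{22}} = \frac{i \sqrt{7840974}}{2} \left(- \frac{1}{434751}\right) + 3091390 \left(-22\right) = - \frac{i \sqrt{7840974}}{869502} - 68010580 = -68010580 - \frac{i \sqrt{7840974}}{869502}$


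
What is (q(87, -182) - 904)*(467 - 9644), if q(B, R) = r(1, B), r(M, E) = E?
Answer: 7497609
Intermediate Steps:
q(B, R) = B
(q(87, -182) - 904)*(467 - 9644) = (87 - 904)*(467 - 9644) = -817*(-9177) = 7497609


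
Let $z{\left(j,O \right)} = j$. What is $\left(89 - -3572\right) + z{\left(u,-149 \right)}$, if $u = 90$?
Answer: $3751$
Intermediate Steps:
$\left(89 - -3572\right) + z{\left(u,-149 \right)} = \left(89 - -3572\right) + 90 = \left(89 + 3572\right) + 90 = 3661 + 90 = 3751$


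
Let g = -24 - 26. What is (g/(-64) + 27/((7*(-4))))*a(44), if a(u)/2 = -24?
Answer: 123/14 ≈ 8.7857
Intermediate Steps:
a(u) = -48 (a(u) = 2*(-24) = -48)
g = -50
(g/(-64) + 27/((7*(-4))))*a(44) = (-50/(-64) + 27/((7*(-4))))*(-48) = (-50*(-1/64) + 27/(-28))*(-48) = (25/32 + 27*(-1/28))*(-48) = (25/32 - 27/28)*(-48) = -41/224*(-48) = 123/14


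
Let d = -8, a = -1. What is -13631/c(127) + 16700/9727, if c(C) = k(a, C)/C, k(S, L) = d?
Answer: 16838903199/77816 ≈ 2.1639e+5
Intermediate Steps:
k(S, L) = -8
c(C) = -8/C
-13631/c(127) + 16700/9727 = -13631/((-8/127)) + 16700/9727 = -13631/((-8*1/127)) + 16700*(1/9727) = -13631/(-8/127) + 16700/9727 = -13631*(-127/8) + 16700/9727 = 1731137/8 + 16700/9727 = 16838903199/77816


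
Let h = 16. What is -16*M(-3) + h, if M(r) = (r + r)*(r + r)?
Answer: -560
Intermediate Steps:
M(r) = 4*r² (M(r) = (2*r)*(2*r) = 4*r²)
-16*M(-3) + h = -64*(-3)² + 16 = -64*9 + 16 = -16*36 + 16 = -576 + 16 = -560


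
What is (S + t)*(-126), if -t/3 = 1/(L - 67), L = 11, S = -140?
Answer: 70533/4 ≈ 17633.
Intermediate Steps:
t = 3/56 (t = -3/(11 - 67) = -3/(-56) = -3*(-1/56) = 3/56 ≈ 0.053571)
(S + t)*(-126) = (-140 + 3/56)*(-126) = -7837/56*(-126) = 70533/4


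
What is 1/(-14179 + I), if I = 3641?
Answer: -1/10538 ≈ -9.4895e-5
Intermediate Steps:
1/(-14179 + I) = 1/(-14179 + 3641) = 1/(-10538) = -1/10538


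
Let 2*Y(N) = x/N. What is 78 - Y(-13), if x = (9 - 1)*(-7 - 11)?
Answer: 942/13 ≈ 72.462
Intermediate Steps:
x = -144 (x = 8*(-18) = -144)
Y(N) = -72/N (Y(N) = (-144/N)/2 = -72/N)
78 - Y(-13) = 78 - (-72)/(-13) = 78 - (-72)*(-1)/13 = 78 - 1*72/13 = 78 - 72/13 = 942/13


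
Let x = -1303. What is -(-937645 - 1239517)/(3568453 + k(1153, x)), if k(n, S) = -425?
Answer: 1088581/1784014 ≈ 0.61019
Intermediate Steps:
-(-937645 - 1239517)/(3568453 + k(1153, x)) = -(-937645 - 1239517)/(3568453 - 425) = -(-2177162)/3568028 = -1*(-1088581/1784014) = 1088581/1784014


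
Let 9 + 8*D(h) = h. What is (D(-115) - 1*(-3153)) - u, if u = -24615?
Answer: 55505/2 ≈ 27753.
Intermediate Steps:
D(h) = -9/8 + h/8
(D(-115) - 1*(-3153)) - u = ((-9/8 + (⅛)*(-115)) - 1*(-3153)) - 1*(-24615) = ((-9/8 - 115/8) + 3153) + 24615 = (-31/2 + 3153) + 24615 = 6275/2 + 24615 = 55505/2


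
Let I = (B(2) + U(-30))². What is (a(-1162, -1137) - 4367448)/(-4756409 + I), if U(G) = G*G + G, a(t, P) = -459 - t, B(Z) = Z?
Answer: 873349/799205 ≈ 1.0928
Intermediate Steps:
U(G) = G + G² (U(G) = G² + G = G + G²)
I = 760384 (I = (2 - 30*(1 - 30))² = (2 - 30*(-29))² = (2 + 870)² = 872² = 760384)
(a(-1162, -1137) - 4367448)/(-4756409 + I) = ((-459 - 1*(-1162)) - 4367448)/(-4756409 + 760384) = ((-459 + 1162) - 4367448)/(-3996025) = (703 - 4367448)*(-1/3996025) = -4366745*(-1/3996025) = 873349/799205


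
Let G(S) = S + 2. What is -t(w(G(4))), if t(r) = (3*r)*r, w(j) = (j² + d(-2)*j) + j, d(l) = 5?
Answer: -15552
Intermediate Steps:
G(S) = 2 + S
w(j) = j² + 6*j (w(j) = (j² + 5*j) + j = j² + 6*j)
t(r) = 3*r²
-t(w(G(4))) = -3*((2 + 4)*(6 + (2 + 4)))² = -3*(6*(6 + 6))² = -3*(6*12)² = -3*72² = -3*5184 = -1*15552 = -15552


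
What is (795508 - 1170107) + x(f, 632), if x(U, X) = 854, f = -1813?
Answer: -373745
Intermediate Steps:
(795508 - 1170107) + x(f, 632) = (795508 - 1170107) + 854 = -374599 + 854 = -373745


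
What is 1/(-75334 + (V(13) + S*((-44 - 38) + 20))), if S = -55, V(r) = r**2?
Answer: -1/71755 ≈ -1.3936e-5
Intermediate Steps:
1/(-75334 + (V(13) + S*((-44 - 38) + 20))) = 1/(-75334 + (13**2 - 55*((-44 - 38) + 20))) = 1/(-75334 + (169 - 55*(-82 + 20))) = 1/(-75334 + (169 - 55*(-62))) = 1/(-75334 + (169 + 3410)) = 1/(-75334 + 3579) = 1/(-71755) = -1/71755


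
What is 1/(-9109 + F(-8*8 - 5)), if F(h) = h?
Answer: -1/9178 ≈ -0.00010896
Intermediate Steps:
1/(-9109 + F(-8*8 - 5)) = 1/(-9109 + (-8*8 - 5)) = 1/(-9109 + (-64 - 5)) = 1/(-9109 - 69) = 1/(-9178) = -1/9178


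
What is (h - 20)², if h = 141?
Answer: 14641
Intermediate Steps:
(h - 20)² = (141 - 20)² = 121² = 14641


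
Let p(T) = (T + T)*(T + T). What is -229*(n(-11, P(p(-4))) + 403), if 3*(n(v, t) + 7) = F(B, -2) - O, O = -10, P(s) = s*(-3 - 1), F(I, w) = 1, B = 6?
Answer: -274571/3 ≈ -91524.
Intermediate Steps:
p(T) = 4*T² (p(T) = (2*T)*(2*T) = 4*T²)
P(s) = -4*s (P(s) = s*(-4) = -4*s)
n(v, t) = -10/3 (n(v, t) = -7 + (1 - 1*(-10))/3 = -7 + (1 + 10)/3 = -7 + (⅓)*11 = -7 + 11/3 = -10/3)
-229*(n(-11, P(p(-4))) + 403) = -229*(-10/3 + 403) = -229*1199/3 = -274571/3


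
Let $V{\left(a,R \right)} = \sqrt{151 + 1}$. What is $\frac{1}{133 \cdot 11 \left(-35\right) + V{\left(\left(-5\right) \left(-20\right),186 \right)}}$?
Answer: $- \frac{2695}{137997467} - \frac{2 \sqrt{38}}{2621951873} \approx -1.9534 \cdot 10^{-5}$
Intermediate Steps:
$V{\left(a,R \right)} = 2 \sqrt{38}$ ($V{\left(a,R \right)} = \sqrt{152} = 2 \sqrt{38}$)
$\frac{1}{133 \cdot 11 \left(-35\right) + V{\left(\left(-5\right) \left(-20\right),186 \right)}} = \frac{1}{133 \cdot 11 \left(-35\right) + 2 \sqrt{38}} = \frac{1}{1463 \left(-35\right) + 2 \sqrt{38}} = \frac{1}{-51205 + 2 \sqrt{38}}$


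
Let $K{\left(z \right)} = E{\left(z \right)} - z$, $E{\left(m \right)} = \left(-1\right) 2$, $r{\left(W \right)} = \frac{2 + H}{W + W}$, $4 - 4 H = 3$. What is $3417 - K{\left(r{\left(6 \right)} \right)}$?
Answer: $\frac{54707}{16} \approx 3419.2$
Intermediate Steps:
$H = \frac{1}{4}$ ($H = 1 - \frac{3}{4} = \frac{1}{4} \approx 0.25$)
$r{\left(W \right)} = \frac{9}{8 W}$ ($r{\left(W \right)} = \frac{2 + \frac{1}{4}}{W + W} = \frac{9}{4 \cdot 2 W} = \frac{9 \frac{1}{2 W}}{4} = \frac{9}{8 W}$)
$E{\left(m \right)} = -2$
$K{\left(z \right)} = -2 - z$
$3417 - K{\left(r{\left(6 \right)} \right)} = 3417 - \left(-2 - \frac{9}{8 \cdot 6}\right) = 3417 - \left(-2 - \frac{9}{8} \cdot \frac{1}{6}\right) = 3417 - \left(-2 - \frac{3}{16}\right) = 3417 - - \frac{35}{16} = 3417 + \frac{35}{16} = \frac{54707}{16}$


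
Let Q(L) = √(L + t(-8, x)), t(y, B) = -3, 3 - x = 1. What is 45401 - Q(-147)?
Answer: 45401 - 5*I*√6 ≈ 45401.0 - 12.247*I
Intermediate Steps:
x = 2 (x = 3 - 1*1 = 3 - 1 = 2)
Q(L) = √(-3 + L) (Q(L) = √(L - 3) = √(-3 + L))
45401 - Q(-147) = 45401 - √(-3 - 147) = 45401 - √(-150) = 45401 - 5*I*√6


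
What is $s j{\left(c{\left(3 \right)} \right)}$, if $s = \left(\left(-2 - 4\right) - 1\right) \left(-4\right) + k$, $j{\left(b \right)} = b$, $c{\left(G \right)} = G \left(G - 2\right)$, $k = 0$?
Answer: $84$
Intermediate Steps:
$c{\left(G \right)} = G \left(-2 + G\right)$
$s = 28$ ($s = \left(\left(-2 - 4\right) - 1\right) \left(-4\right) + 0 = \left(-6 - 1\right) \left(-4\right) + 0 = \left(-7\right) \left(-4\right) + 0 = 28 + 0 = 28$)
$s j{\left(c{\left(3 \right)} \right)} = 28 \cdot 3 \left(-2 + 3\right) = 28 \cdot 3 \cdot 1 = 28 \cdot 3 = 84$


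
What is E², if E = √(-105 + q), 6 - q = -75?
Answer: -24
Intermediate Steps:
q = 81 (q = 6 - 1*(-75) = 6 + 75 = 81)
E = 2*I*√6 (E = √(-105 + 81) = √(-24) = 2*I*√6 ≈ 4.899*I)
E² = (2*I*√6)² = -24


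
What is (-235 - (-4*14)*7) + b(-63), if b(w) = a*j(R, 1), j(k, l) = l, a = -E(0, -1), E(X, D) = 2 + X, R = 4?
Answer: 155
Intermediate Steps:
a = -2 (a = -(2 + 0) = -1*2 = -2)
b(w) = -2 (b(w) = -2*1 = -2)
(-235 - (-4*14)*7) + b(-63) = (-235 - (-4*14)*7) - 2 = (-235 - (-56)*7) - 2 = (-235 - 1*(-392)) - 2 = (-235 + 392) - 2 = 157 - 2 = 155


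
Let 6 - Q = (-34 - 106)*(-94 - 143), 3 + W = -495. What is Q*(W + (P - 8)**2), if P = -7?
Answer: 9056502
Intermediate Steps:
W = -498 (W = -3 - 495 = -498)
Q = -33174 (Q = 6 - (-34 - 106)*(-94 - 143) = 6 - (-140)*(-237) = 6 - 1*33180 = 6 - 33180 = -33174)
Q*(W + (P - 8)**2) = -33174*(-498 + (-7 - 8)**2) = -33174*(-498 + (-15)**2) = -33174*(-498 + 225) = -33174*(-273) = 9056502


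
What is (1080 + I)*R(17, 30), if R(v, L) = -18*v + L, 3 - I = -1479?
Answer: -707112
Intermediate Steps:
I = 1482 (I = 3 - 1*(-1479) = 3 + 1479 = 1482)
R(v, L) = L - 18*v
(1080 + I)*R(17, 30) = (1080 + 1482)*(30 - 18*17) = 2562*(30 - 306) = 2562*(-276) = -707112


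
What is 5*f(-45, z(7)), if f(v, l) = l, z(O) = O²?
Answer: 245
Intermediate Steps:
5*f(-45, z(7)) = 5*7² = 5*49 = 245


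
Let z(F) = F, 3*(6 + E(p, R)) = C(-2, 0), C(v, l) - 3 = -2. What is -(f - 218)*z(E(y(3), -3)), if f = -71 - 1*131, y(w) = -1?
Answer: -2380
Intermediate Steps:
C(v, l) = 1 (C(v, l) = 3 - 2 = 1)
E(p, R) = -17/3 (E(p, R) = -6 + (⅓)*1 = -6 + ⅓ = -17/3)
f = -202 (f = -71 - 131 = -202)
-(f - 218)*z(E(y(3), -3)) = -(-202 - 218)*(-17)/3 = -(-420)*(-17)/3 = -1*2380 = -2380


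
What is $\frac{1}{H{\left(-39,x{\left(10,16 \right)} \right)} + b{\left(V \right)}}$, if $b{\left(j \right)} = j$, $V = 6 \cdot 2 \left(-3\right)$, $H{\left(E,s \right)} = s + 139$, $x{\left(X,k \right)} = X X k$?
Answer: $\frac{1}{1703} \approx 0.0005872$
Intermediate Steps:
$x{\left(X,k \right)} = k X^{2}$ ($x{\left(X,k \right)} = X^{2} k = k X^{2}$)
$H{\left(E,s \right)} = 139 + s$
$V = -36$ ($V = 12 \left(-3\right) = -36$)
$\frac{1}{H{\left(-39,x{\left(10,16 \right)} \right)} + b{\left(V \right)}} = \frac{1}{\left(139 + 16 \cdot 10^{2}\right) - 36} = \frac{1}{\left(139 + 16 \cdot 100\right) - 36} = \frac{1}{\left(139 + 1600\right) - 36} = \frac{1}{1739 - 36} = \frac{1}{1703}$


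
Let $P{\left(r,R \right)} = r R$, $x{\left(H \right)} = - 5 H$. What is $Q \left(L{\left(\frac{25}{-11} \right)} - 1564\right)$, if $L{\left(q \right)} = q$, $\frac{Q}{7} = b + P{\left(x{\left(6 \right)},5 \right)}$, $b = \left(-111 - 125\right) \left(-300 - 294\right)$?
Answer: $- \frac{16888520502}{11} \approx -1.5353 \cdot 10^{9}$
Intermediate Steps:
$P{\left(r,R \right)} = R r$
$b = 140184$ ($b = \left(-236\right) \left(-594\right) = 140184$)
$Q = 980238$ ($Q = 7 \left(140184 + 5 \left(\left(-5\right) 6\right)\right) = 7 \left(140184 + 5 \left(-30\right)\right) = 7 \left(140184 - 150\right) = 7 \cdot 140034 = 980238$)
$Q \left(L{\left(\frac{25}{-11} \right)} - 1564\right) = 980238 \left(\frac{25}{-11} - 1564\right) = 980238 \left(25 \left(- \frac{1}{11}\right) - 1564\right) = 980238 \left(- \frac{25}{11} - 1564\right) = 980238 \left(- \frac{17229}{11}\right) = - \frac{16888520502}{11}$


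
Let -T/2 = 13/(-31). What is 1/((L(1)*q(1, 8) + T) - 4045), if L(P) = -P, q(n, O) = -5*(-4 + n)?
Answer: -31/125834 ≈ -0.00024636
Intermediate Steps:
q(n, O) = 20 - 5*n
T = 26/31 (T = -26/(-31) = -26*(-1)/31 = -2*(-13/31) = 26/31 ≈ 0.83871)
1/((L(1)*q(1, 8) + T) - 4045) = 1/(((-1*1)*(20 - 5*1) + 26/31) - 4045) = 1/((-(20 - 5) + 26/31) - 4045) = 1/((-1*15 + 26/31) - 4045) = 1/((-15 + 26/31) - 4045) = 1/(-439/31 - 4045) = 1/(-125834/31) = -31/125834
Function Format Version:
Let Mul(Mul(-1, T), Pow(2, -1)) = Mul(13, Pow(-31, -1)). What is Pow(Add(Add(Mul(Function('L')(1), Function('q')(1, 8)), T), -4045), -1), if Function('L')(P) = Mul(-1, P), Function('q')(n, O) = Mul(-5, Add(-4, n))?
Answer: Rational(-31, 125834) ≈ -0.00024636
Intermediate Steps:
Function('q')(n, O) = Add(20, Mul(-5, n))
T = Rational(26, 31) (T = Mul(-2, Mul(13, Pow(-31, -1))) = Mul(-2, Mul(13, Rational(-1, 31))) = Mul(-2, Rational(-13, 31)) = Rational(26, 31) ≈ 0.83871)
Pow(Add(Add(Mul(Function('L')(1), Function('q')(1, 8)), T), -4045), -1) = Pow(Add(Add(Mul(Mul(-1, 1), Add(20, Mul(-5, 1))), Rational(26, 31)), -4045), -1) = Pow(Add(Add(Mul(-1, Add(20, -5)), Rational(26, 31)), -4045), -1) = Pow(Add(Add(Mul(-1, 15), Rational(26, 31)), -4045), -1) = Pow(Add(Add(-15, Rational(26, 31)), -4045), -1) = Pow(Add(Rational(-439, 31), -4045), -1) = Pow(Rational(-125834, 31), -1) = Rational(-31, 125834)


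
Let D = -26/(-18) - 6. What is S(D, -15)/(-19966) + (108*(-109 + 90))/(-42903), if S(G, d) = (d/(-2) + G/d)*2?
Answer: 201503137/4283006490 ≈ 0.047047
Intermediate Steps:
D = -41/9 (D = -26*(-1/18) - 6 = 13/9 - 6 = -41/9 ≈ -4.5556)
S(G, d) = -d + 2*G/d (S(G, d) = (d*(-½) + G/d)*2 = (-d/2 + G/d)*2 = -d + 2*G/d)
S(D, -15)/(-19966) + (108*(-109 + 90))/(-42903) = (-1*(-15) + 2*(-41/9)/(-15))/(-19966) + (108*(-109 + 90))/(-42903) = (15 + 2*(-41/9)*(-1/15))*(-1/19966) + (108*(-19))*(-1/42903) = (15 + 82/135)*(-1/19966) - 2052*(-1/42903) = (2107/135)*(-1/19966) + 76/1589 = -2107/2695410 + 76/1589 = 201503137/4283006490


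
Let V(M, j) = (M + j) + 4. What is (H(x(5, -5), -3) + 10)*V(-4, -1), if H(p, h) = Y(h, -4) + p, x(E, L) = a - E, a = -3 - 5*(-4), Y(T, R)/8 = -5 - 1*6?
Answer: 66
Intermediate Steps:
Y(T, R) = -88 (Y(T, R) = 8*(-5 - 1*6) = 8*(-5 - 6) = 8*(-11) = -88)
a = 17 (a = -3 + 20 = 17)
x(E, L) = 17 - E
H(p, h) = -88 + p
V(M, j) = 4 + M + j
(H(x(5, -5), -3) + 10)*V(-4, -1) = ((-88 + (17 - 1*5)) + 10)*(4 - 4 - 1) = ((-88 + (17 - 5)) + 10)*(-1) = ((-88 + 12) + 10)*(-1) = (-76 + 10)*(-1) = -66*(-1) = 66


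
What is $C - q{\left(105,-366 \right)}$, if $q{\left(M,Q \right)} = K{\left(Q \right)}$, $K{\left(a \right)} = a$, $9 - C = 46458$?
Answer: $-46083$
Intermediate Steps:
$C = -46449$ ($C = 9 - 46458 = -46449$)
$q{\left(M,Q \right)} = Q$
$C - q{\left(105,-366 \right)} = -46449 - -366 = -46449 + 366 = -46083$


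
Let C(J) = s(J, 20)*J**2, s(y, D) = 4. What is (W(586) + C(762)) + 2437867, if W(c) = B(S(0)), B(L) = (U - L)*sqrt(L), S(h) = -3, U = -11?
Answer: 4760443 - 8*I*sqrt(3) ≈ 4.7604e+6 - 13.856*I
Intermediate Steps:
B(L) = sqrt(L)*(-11 - L) (B(L) = (-11 - L)*sqrt(L) = sqrt(L)*(-11 - L))
C(J) = 4*J**2
W(c) = -8*I*sqrt(3) (W(c) = sqrt(-3)*(-11 - 1*(-3)) = (I*sqrt(3))*(-11 + 3) = (I*sqrt(3))*(-8) = -8*I*sqrt(3))
(W(586) + C(762)) + 2437867 = (-8*I*sqrt(3) + 4*762**2) + 2437867 = (-8*I*sqrt(3) + 4*580644) + 2437867 = (-8*I*sqrt(3) + 2322576) + 2437867 = (2322576 - 8*I*sqrt(3)) + 2437867 = 4760443 - 8*I*sqrt(3)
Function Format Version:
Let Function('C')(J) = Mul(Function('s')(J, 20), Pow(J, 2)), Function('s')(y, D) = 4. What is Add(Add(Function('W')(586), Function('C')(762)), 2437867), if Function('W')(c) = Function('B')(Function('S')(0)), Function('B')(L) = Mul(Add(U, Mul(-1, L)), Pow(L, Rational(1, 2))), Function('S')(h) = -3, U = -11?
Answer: Add(4760443, Mul(-8, I, Pow(3, Rational(1, 2)))) ≈ Add(4.7604e+6, Mul(-13.856, I))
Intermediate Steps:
Function('B')(L) = Mul(Pow(L, Rational(1, 2)), Add(-11, Mul(-1, L))) (Function('B')(L) = Mul(Add(-11, Mul(-1, L)), Pow(L, Rational(1, 2))) = Mul(Pow(L, Rational(1, 2)), Add(-11, Mul(-1, L))))
Function('C')(J) = Mul(4, Pow(J, 2))
Function('W')(c) = Mul(-8, I, Pow(3, Rational(1, 2))) (Function('W')(c) = Mul(Pow(-3, Rational(1, 2)), Add(-11, Mul(-1, -3))) = Mul(Mul(I, Pow(3, Rational(1, 2))), Add(-11, 3)) = Mul(Mul(I, Pow(3, Rational(1, 2))), -8) = Mul(-8, I, Pow(3, Rational(1, 2))))
Add(Add(Function('W')(586), Function('C')(762)), 2437867) = Add(Add(Mul(-8, I, Pow(3, Rational(1, 2))), Mul(4, Pow(762, 2))), 2437867) = Add(Add(Mul(-8, I, Pow(3, Rational(1, 2))), Mul(4, 580644)), 2437867) = Add(Add(Mul(-8, I, Pow(3, Rational(1, 2))), 2322576), 2437867) = Add(Add(2322576, Mul(-8, I, Pow(3, Rational(1, 2)))), 2437867) = Add(4760443, Mul(-8, I, Pow(3, Rational(1, 2))))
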